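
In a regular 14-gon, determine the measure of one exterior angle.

Each exterior angle of a regular n-gon is 360 / n.
For n = 14: 360 / 14 = 180/7 degrees.

180/7 degrees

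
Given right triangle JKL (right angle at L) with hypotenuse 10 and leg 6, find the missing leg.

By the Pythagorean theorem: KL^2 = JK^2 - JL^2
KL^2 = 10^2 - 6^2 = 100 - 36 = 64
KL = sqrt(64) = 8

8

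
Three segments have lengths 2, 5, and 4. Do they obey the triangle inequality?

Sort the sides: 2, 4, 5.
It suffices to check that the sum of the two smallest exceeds the largest:
2 + 4 = 6 > 5. ✓
Yes, a valid triangle can be formed.

Yes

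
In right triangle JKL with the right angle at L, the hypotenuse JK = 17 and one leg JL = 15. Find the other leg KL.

By the Pythagorean theorem: KL^2 = JK^2 - JL^2
KL^2 = 17^2 - 15^2 = 289 - 225 = 64
KL = sqrt(64) = 8

8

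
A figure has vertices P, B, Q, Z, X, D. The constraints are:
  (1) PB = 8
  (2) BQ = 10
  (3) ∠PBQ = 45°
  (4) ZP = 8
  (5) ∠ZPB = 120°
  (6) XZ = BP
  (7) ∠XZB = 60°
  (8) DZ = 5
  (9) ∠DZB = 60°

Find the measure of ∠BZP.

Step 1: By the law of cosines on triangle ZPB: ZB² = 8² + 8² − 2·8·8·cos(120°) = 192, so ZB = 8·√3.
Step 2: By the inverse law of cosines on triangle BZP: cos(∠BZP) = ((8·√3)² + 8² − 8²) / (2·8·√3·8) = 192/221.7 = 0.866, so ∠BZP = 30°.

Therefore, the measure of angle ∠BZP = 30°.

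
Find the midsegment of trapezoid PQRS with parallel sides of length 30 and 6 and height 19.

The midsegment (median) of a trapezoid connects the midpoints of the non-parallel sides.
Its length is the average of the two bases: (30 + 6) / 2 = 18.

18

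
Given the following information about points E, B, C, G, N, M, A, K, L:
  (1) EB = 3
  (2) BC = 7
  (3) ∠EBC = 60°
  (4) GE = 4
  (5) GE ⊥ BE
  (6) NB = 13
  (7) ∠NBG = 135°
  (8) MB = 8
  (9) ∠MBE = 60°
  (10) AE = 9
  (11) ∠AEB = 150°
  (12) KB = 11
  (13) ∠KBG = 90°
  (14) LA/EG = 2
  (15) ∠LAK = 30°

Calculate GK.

Step 1: By the law of cosines on triangle BEG: BG² = 3² + 4² − 2·3·4·cos(90°) = 25, so BG = 5.
Step 2: By the law of cosines on triangle GBK: GK² = 5² + 11² − 2·5·11·cos(90°) = 146, so GK = √146.

Therefore, the length of GK = √146.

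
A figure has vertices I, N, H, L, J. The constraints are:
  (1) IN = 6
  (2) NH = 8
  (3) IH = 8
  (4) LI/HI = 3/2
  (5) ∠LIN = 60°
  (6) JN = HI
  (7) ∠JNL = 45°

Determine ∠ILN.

From the given relations: LI = 3/2·HI = 3/2·8 = 12.
Step 1: By the law of cosines on triangle LIN: LN² = 12² + 6² − 2·12·6·cos(60°) = 108, so LN = 6·√3.
Step 2: By the inverse law of cosines on triangle ILN: cos(∠ILN) = (12² + (6·√3)² − 6²) / (2·12·6·√3) = 216/249.42 = 0.866, so ∠ILN = 30°.

Therefore, the measure of angle ∠ILN = 30°.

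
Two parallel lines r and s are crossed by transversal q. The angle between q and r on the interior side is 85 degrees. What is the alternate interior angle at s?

Alternate interior angles lie on opposite sides of the transversal, between the parallel lines.
By the alternate interior angle theorem, they are equal: 85 degrees.

85 degrees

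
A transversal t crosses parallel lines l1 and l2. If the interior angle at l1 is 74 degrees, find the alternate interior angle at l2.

Alternate interior angles formed by parallel lines and a transversal are equal.
The given angle is 74 degrees.
The alternate interior angle = 74 degrees.

74 degrees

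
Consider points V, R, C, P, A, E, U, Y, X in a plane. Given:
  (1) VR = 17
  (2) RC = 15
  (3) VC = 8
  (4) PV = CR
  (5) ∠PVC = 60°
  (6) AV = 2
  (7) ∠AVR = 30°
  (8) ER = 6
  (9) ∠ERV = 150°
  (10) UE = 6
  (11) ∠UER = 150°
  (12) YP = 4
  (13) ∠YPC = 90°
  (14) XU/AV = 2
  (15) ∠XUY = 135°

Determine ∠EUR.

Step 1: By the law of cosines on triangle UER: UR² = 6² + 6² − 2·6·6·cos(150°) = 134.35, so UR ≈ 11.59.
Step 2: By the inverse law of cosines on triangle EUR: cos(∠EUR) = (6² + 11.59² − 6²) / (2·6·11.59) = 134.35/139.09 = 0.9659, so ∠EUR = 15°.

Therefore, the measure of angle ∠EUR = 15°.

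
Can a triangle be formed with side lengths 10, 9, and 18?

Check all three triangle inequalities:
10 + 9 = 19 > 18 ✓
10 + 18 = 28 > 9 ✓
9 + 18 = 27 > 10 ✓
All conditions hold, so these sides form a valid triangle.

Yes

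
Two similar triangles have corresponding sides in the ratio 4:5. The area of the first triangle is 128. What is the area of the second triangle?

Area ratio = (4/5)^2 = 16/25. Area of the second triangle = 128 * 25/16 = 200.

200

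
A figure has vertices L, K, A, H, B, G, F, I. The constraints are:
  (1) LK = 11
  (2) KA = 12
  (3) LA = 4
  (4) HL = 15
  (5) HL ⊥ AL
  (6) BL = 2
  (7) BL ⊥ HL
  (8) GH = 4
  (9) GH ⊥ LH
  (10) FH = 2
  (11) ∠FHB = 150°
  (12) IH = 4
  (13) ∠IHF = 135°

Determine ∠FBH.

Step 1: By the law of cosines on triangle BLH: BH² = 2² + 15² − 2·2·15·cos(90°) = 229, so BH ≈ 15.13.
Step 2: By the law of cosines on triangle BHF: BF² = 15.13² + 2² − 2·15.13·2·cos(150°) = 285.42, so BF ≈ 16.89.
Step 3: By the inverse law of cosines on triangle FBH: cos(∠FBH) = (16.89² + 15.13² − 2²) / (2·16.89·15.13) = 510.42/511.32 = 0.9982, so ∠FBH = 3.39°.

Therefore, the measure of angle ∠FBH = 3.39°.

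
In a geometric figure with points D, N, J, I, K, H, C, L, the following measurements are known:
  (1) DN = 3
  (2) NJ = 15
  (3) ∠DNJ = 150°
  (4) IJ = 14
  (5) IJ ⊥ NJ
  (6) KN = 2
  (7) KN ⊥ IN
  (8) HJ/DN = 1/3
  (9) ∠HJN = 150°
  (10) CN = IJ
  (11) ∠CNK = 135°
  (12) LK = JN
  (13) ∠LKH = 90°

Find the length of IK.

Step 1: By the law of cosines on triangle NJI: NI² = 15² + 14² − 2·15·14·cos(90°) = 421, so NI ≈ 20.52.
Step 2: By the law of cosines on triangle INK: IK² = 20.52² + 2² − 2·20.52·2·cos(90°) = 425, so IK = 5·√17.

Therefore, the length of IK = 5·√17.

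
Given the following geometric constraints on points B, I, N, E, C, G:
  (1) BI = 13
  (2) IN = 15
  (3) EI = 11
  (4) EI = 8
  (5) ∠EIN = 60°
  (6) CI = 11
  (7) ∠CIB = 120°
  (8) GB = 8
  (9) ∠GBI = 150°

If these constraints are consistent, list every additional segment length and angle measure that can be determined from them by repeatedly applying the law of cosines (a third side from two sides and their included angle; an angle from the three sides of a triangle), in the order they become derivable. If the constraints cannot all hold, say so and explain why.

These constraints are not satisfiable: (3) EI = 11 and (4) EI = 8 assign two different lengths to the same segment. No planar figure meets all of them, so nothing further can be derived.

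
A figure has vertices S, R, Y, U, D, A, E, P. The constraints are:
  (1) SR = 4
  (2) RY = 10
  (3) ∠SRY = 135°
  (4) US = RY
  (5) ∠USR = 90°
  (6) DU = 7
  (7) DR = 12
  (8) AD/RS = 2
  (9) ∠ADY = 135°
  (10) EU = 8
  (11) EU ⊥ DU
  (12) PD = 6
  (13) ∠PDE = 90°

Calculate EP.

Step 1: By the law of cosines on triangle EUD: ED² = 8² + 7² − 2·8·7·cos(90°) = 113, so ED = √113.
Step 2: By the law of cosines on triangle EDP: EP² = √113² + 6² − 2·√113·6·cos(90°) = 149, so EP = √149.

Therefore, the length of EP = √149.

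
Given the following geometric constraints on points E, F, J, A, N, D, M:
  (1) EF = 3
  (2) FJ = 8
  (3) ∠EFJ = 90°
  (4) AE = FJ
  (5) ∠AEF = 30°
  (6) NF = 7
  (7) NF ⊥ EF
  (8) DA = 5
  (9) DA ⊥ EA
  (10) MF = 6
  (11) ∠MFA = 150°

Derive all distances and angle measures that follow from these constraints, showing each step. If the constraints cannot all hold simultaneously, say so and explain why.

The constraints are consistent.

From the given relations:
  AE = FJ = 8

Step 1: From EF = 3, FJ = 8, and ∠EFJ = 90°, by the law of cosines:
  EJ² = EF² + FJ² - 2·EF·FJ·cos(90°) = 9 + 64 - 0 = 73
  EJ = √73

Step 2: From EF = 3, FN = 7, and ∠EFN = 90°, by the law of cosines:
  EN² = EF² + FN² - 2·EF·FN·cos(90°) = 9 + 49 - 0 = 58
  EN = √58

Step 3: From EA = 8, AD = 5, and ∠EAD = 90°, by the law of cosines:
  ED² = EA² + AD² - 2·EA·AD·cos(90°) = 64 + 25 - 0 = 89
  ED = √89

Step 4: From FE = 3, EA = 8, and ∠FEA = 30°, by the law of cosines:
  FA² = FE² + EA² - 2·FE·EA·cos(30°) = 9 + 64 - 41.57 = 31.43
  FA ≈ 5.61

Step 5: From AF = 5.61, FM = 6, and ∠AFM = 150°, by the law of cosines:
  AM² = AF² + FM² - 2·AF·FM·cos(150°) = 31.43 + 36 + 58.26 = 125.7
  AM ≈ 11.21

Step 6: From EA = 8, ED = √89, AD = 5, by the inverse law of cosines:
  cos(∠AED) = (EA² + ED² - AD²) / (2·EA·ED)
  ∠AED = 32.01°

Step 7: From EF = 3, EJ = √73, FJ = 8, by the inverse law of cosines:
  cos(∠FEJ) = (EF² + EJ² - FJ²) / (2·EF·EJ)
  ∠FEJ = 69.44°

Step 8: From EF = 3, EN = √58, FN = 7, by the inverse law of cosines:
  cos(∠FEN) = (EF² + EN² - FN²) / (2·EF·EN)
  ∠FEN = 66.8°

Step 9: From FA = 5.61, FE = 3, AE = 8, by the inverse law of cosines:
  cos(∠AFE) = (FA² + FE² - AE²) / (2·FA·FE)
  ∠AFE = 134.48°

Step 10: From JE = √73, JF = 8, EF = 3, by the inverse law of cosines:
  cos(∠EJF) = (JE² + JF² - EF²) / (2·JE·JF)
  ∠EJF = 20.56°

Step 11: From AE = 8, AF = 5.61, EF = 3, by the inverse law of cosines:
  cos(∠EAF) = (AE² + AF² - EF²) / (2·AE·AF)
  ∠EAF = 15.52°

Step 12: From NE = √58, NF = 7, EF = 3, by the inverse law of cosines:
  cos(∠ENF) = (NE² + NF² - EF²) / (2·NE·NF)
  ∠ENF = 23.2°

Step 13: From DA = 5, DE = √89, AE = 8, by the inverse law of cosines:
  cos(∠ADE) = (DA² + DE² - AE²) / (2·DA·DE)
  ∠ADE = 57.99°

Step 14: From AF = 5.61, AM = 11.21, FM = 6, by the inverse law of cosines:
  cos(∠FAM) = (AF² + AM² - FM²) / (2·AF·AM)
  ∠FAM = 15.52°

Step 15: From MA = 11.21, MF = 6, AF = 5.61, by the inverse law of cosines:
  cos(∠AMF) = (MA² + MF² - AF²) / (2·MA·MF)
  ∠AMF = 14.48°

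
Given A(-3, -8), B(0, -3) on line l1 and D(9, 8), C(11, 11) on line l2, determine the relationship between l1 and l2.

Slope of line 1: m1 = (-3 - -8)/(0 - -3) = 5/3 = 5/3
Slope of line 2: m2 = (11 - 8)/(11 - 9) = 3/2 = 3/2
m1 != m2 and m1*m2 = 5/2 != -1. Neither.

Neither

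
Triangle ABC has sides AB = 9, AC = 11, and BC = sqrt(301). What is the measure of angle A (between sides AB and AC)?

By the inverse law of cosines: cos(A) = (AB² + AC² - BC²) / (2 × AB × AC)
cos(A) = (9² + 11² - (sqrt(301))²) / (2 × 9 × 11)
cos(A) = (81 + 121 - (301)) / 198
cos(A) = -1/2
A = arccos(-1/2) = 120°

120°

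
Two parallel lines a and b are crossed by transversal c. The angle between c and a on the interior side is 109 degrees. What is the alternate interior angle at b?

Alternate interior angles formed by parallel lines and a transversal are equal.
The given angle is 109 degrees.
The alternate interior angle = 109 degrees.

109 degrees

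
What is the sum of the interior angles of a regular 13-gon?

The sum of interior angles of an n-sided polygon is (n - 2) * 180.
For n = 13: (13 - 2) * 180 = 11 * 180 = 1980 degrees.

1980 degrees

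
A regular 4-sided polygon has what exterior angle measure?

Each exterior angle of a regular n-gon is 360 / n.
For n = 4: 360 / 4 = 90 degrees.

90 degrees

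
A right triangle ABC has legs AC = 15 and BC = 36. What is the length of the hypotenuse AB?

By the Pythagorean theorem: AB^2 = AC^2 + BC^2
AB^2 = 15^2 + 36^2 = 225 + 1296 = 1521
AB = sqrt(1521) = 39

39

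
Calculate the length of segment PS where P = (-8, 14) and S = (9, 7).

d = sqrt((17)^2 + (-7)^2) = sqrt(338) = 13*sqrt(2)

13*sqrt(2)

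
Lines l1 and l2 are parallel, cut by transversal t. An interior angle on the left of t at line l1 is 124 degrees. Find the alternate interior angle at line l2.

Alternate interior angles lie on opposite sides of the transversal, between the parallel lines.
By the alternate interior angle theorem, they are equal: 124 degrees.

124 degrees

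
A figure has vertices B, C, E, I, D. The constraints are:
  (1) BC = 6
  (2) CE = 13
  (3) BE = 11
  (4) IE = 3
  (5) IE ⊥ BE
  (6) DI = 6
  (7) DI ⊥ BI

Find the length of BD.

Step 1: By the law of cosines on triangle BEI: BI² = 11² + 3² − 2·11·3·cos(90°) = 130, so BI = √130.
Step 2: By the law of cosines on triangle BID: BD² = √130² + 6² − 2·√130·6·cos(90°) = 166, so BD = √166.

Therefore, the length of BD = √166.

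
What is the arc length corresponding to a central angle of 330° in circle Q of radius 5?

Arc length = 2πr × θ/360
= 2π × 5 × 11/12
= 55*pi/6

55*pi/6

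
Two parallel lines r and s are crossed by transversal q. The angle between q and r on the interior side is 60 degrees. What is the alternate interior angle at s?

Alternate interior angles are equal: 60 degrees.

60 degrees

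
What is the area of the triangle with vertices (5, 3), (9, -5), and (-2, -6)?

The Shoelace formula computes the area from vertex coordinates by summing cross products.
For vertices (5,3), (9,-5), (-2,-6):
Signed sum = 5*-5 - 9*3 + 9*-6 - -2*-5 + -2*3 - 5*-6
= -52 + -64 + 24 = -92
Area = (1/2)|-92| = 46.

46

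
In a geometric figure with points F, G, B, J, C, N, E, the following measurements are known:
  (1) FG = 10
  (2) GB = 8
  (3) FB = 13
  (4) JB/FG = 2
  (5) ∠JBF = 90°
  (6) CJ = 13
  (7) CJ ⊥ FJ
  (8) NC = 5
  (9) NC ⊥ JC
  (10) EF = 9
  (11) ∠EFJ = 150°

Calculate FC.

From the given relations: JB = 2·FG = 2·10 = 20.
Step 1: By the law of cosines on triangle JBF: JF² = 20² + 13² − 2·20·13·cos(90°) = 569, so JF ≈ 23.85.
Step 2: By the law of cosines on triangle FJC: FC² = 23.85² + 13² − 2·23.85·13·cos(90°) = 738, so FC = 3·√82.

Therefore, the length of FC = 3·√82.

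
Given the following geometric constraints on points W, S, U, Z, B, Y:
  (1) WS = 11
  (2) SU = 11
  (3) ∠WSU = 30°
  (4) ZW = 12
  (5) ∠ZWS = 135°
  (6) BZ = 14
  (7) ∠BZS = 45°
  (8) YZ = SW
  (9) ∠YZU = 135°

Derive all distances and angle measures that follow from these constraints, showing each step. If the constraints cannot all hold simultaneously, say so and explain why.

The constraints are consistent.

From the given relations:
  YZ = SW = 11

Step 1: From WS = 11, SU = 11, and ∠WSU = 30°, by the law of cosines:
  WU² = WS² + SU² - 2·WS·SU·cos(30°) = 121 + 121 - 209.6 = 32.42
  WU ≈ 5.69

Step 2: From SW = 11, WZ = 12, and ∠SWZ = 135°, by the law of cosines:
  SZ² = SW² + WZ² - 2·SW·WZ·cos(135°) = 121 + 144 + 186.7 = 451.7
  SZ ≈ 21.25

Step 3: From SZ = 21.25, ZB = 14, and ∠SZB = 45°, by the law of cosines:
  SB² = SZ² + ZB² - 2·SZ·ZB·cos(45°) = 451.7 + 196 - 420.8 = 226.9
  SB ≈ 15.06

Step 4: From WS = 11, WU = 5.69, SU = 11, by the inverse law of cosines:
  cos(∠SWU) = (WS² + WU² - SU²) / (2·WS·WU)
  ∠SWU = 75°

Step 5: From SW = 11, SZ = 21.25, WZ = 12, by the inverse law of cosines:
  cos(∠WSZ) = (SW² + SZ² - WZ²) / (2·SW·SZ)
  ∠WSZ = 23.53°

Step 6: From US = 11, UW = 5.69, SW = 11, by the inverse law of cosines:
  cos(∠SUW) = (US² + UW² - SW²) / (2·US·UW)
  ∠SUW = 75°

Step 7: From ZS = 21.25, ZW = 12, SW = 11, by the inverse law of cosines:
  cos(∠SZW) = (ZS² + ZW² - SW²) / (2·ZS·ZW)
  ∠SZW = 21.47°

Step 8: From SB = 15.06, SZ = 21.25, BZ = 14, by the inverse law of cosines:
  cos(∠BSZ) = (SB² + SZ² - BZ²) / (2·SB·SZ)
  ∠BSZ = 41.09°

Step 9: From BS = 15.06, BZ = 14, SZ = 21.25, by the inverse law of cosines:
  cos(∠SBZ) = (BS² + BZ² - SZ²) / (2·BS·BZ)
  ∠SBZ = 93.91°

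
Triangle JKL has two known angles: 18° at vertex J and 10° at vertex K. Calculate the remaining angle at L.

By the triangle angle sum property, the three interior angles of any triangle add up to 180°.
We know angle J = 18° and angle K = 10°, so their sum is 28°.
Therefore angle L = 180° - 28° = 152°.

152 degrees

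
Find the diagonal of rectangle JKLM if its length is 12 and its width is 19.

A rectangle's diagonal splits it into two right triangles, with the diagonal as the hypotenuse.
By the Pythagorean theorem, d^2 = 12^2 + 19^2 = 505.
Therefore d = sqrt(505).

sqrt(505)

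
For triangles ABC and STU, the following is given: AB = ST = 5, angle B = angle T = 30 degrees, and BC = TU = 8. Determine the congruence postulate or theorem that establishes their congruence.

The given information provides:
AB = ST = 5, angle B = angle T = 30 degrees, and BC = TU = 8
This matches the SAS congruence theorem.
Two pairs of corresponding sides and the included angle are equal (Side-Angle-Side).

SAS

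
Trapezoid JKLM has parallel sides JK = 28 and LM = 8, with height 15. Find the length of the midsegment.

The midsegment (median) of a trapezoid connects the midpoints of the non-parallel sides.
Its length is the average of the two bases: (28 + 8) / 2 = 18.

18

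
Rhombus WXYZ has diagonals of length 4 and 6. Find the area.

Area = (4 * 6) / 2 = 24 / 2 = 12

12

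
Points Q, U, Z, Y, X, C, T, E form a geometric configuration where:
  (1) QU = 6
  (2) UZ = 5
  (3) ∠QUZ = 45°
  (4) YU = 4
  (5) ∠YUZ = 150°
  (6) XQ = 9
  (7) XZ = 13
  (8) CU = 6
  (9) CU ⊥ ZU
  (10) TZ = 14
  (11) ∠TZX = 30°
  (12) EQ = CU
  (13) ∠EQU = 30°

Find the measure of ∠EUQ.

From the given relations: EQ = CU = 6.
Step 1: By the law of cosines on triangle UQE: UE² = 6² + 6² − 2·6·6·cos(30°) = 9.65, so UE ≈ 3.11.
Step 2: By the inverse law of cosines on triangle EUQ: cos(∠EUQ) = (3.11² + 6² − 6²) / (2·3.11·6) = 9.65/37.27 = 0.2588, so ∠EUQ = 75°.

Therefore, the measure of angle ∠EUQ = 75°.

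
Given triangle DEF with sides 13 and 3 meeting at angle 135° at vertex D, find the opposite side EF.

When two sides and the included angle are known, the law of cosines gives the third side.
c^2 = a^2 + b^2 - 2ab cos(C) generalizes the Pythagorean theorem to non-right triangles.
Here: EF^2 = 169 + 9 - 78*(-sqrt(2)/2) = 39*sqrt(2) + 178
EF = sqrt(39*sqrt(2) + 178)

sqrt(39*sqrt(2) + 178)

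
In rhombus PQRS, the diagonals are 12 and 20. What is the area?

Area of a rhombus = (d1 * d2) / 2
Area = (12 * 20) / 2
Area = 240 / 2
Area = 120

120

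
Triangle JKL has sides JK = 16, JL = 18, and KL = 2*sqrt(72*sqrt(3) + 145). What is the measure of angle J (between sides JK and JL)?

When all three sides of a triangle are known, the law of cosines can be rearranged to find any angle.
cos(C) = (a² + b² - c²) / (2ab) gives cos(J) = -sqrt(3)/2.
Taking the inverse cosine: J = 150°.

150°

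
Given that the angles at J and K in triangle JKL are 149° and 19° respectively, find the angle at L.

angle L = 180 - 149 - 19 = 12 degrees.

12 degrees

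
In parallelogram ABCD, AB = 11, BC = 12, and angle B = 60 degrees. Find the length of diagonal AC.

The diagonal of a parallelogram can be found by treating two adjacent sides and the diagonal as a triangle.
Applying the law of cosines with sides 11, 12 and included angle 60°:
d^2 = 121 + 144 - 264*cos(60°) = 133
d = sqrt(133)

sqrt(133)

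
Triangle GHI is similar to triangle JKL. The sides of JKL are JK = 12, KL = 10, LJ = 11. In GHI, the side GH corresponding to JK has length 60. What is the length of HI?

Since the triangles are similar, the ratio of corresponding sides is constant.
Scale factor k = GH / JK = 60 / 12 = 5
HI = k * KL = 5 * 10 = 50

50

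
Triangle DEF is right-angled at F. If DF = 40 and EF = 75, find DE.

By the Pythagorean theorem: DE^2 = DF^2 + EF^2
DE^2 = 40^2 + 75^2 = 1600 + 5625 = 7225
DE = sqrt(7225) = 85

85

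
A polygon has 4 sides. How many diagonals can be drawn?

The number of diagonals in an n-gon is n(n - 3)/2.
For n = 4: 4(4 - 3)/2 = 4 × 1 / 2 = 2.

2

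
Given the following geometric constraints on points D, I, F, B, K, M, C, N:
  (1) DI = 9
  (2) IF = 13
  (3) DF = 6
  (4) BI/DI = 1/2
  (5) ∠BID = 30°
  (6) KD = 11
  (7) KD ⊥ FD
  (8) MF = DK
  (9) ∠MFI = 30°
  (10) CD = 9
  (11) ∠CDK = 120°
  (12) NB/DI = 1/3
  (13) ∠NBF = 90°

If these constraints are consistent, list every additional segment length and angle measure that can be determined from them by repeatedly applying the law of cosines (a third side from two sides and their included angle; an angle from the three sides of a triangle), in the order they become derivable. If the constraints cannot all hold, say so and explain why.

The constraints are consistent. Derivable facts, in order:
After 1 step:
- DB ≈ 5.58
- FK = √157
- IM ≈ 6.51
- KC ≈ 17.35
- ∠DFI = 37.36°
- ∠DIF = 23.86°
- ∠FDI = 118.78°
After 2 steps:
- ∠BDI = 23.79°
- ∠CKD = 26.7°
- ∠DBI = 126.21°
- ∠DCK = 33.3°
- ∠DFK = 61.39°
- ∠DKF = 28.61°
- ∠FIM = 57.72°
- ∠FMI = 92.28°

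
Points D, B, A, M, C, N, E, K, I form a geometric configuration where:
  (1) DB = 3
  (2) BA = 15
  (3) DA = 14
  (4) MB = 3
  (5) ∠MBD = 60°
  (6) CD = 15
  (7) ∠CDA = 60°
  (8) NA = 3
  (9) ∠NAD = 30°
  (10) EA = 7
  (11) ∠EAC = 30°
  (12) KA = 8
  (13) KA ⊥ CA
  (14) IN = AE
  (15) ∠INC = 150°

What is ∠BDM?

Step 1: By the law of cosines on triangle DBM: DM² = 3² + 3² − 2·3·3·cos(60°) = 9, so DM = 3.
Step 2: By the inverse law of cosines on triangle BDM: cos(∠BDM) = (3² + 3² − 3²) / (2·3·3) = 9/18 = 0.5, so ∠BDM = 60°.

Therefore, the measure of angle ∠BDM = 60°.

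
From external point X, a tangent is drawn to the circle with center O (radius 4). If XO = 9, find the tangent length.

The tangent, radius, and line from the external point to the center form a right triangle.
The right angle is where the tangent meets the radius.
By the Pythagorean theorem: tangent² + 4² = 9²
tangent² = 81 - 16 = 65
tangent = sqrt(65)

sqrt(65)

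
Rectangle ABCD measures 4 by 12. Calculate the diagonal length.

A rectangle's diagonal splits it into two right triangles, with the diagonal as the hypotenuse.
By the Pythagorean theorem, d^2 = 4^2 + 12^2 = 160.
Therefore d = sqrt(160) = 4*sqrt(10).

4*sqrt(10)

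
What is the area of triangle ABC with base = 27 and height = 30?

Area = (1/2) * base * height
Area = (1/2) * 27 * 30
Area = 405

405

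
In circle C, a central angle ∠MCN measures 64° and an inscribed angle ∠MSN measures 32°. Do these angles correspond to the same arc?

By the inscribed angle theorem, if both angles subtend the same arc, the inscribed angle must be half the central angle.
Half of 64° = 32°, which equals the given inscribed angle of 32°.
Therefore, yes, they correspond to the same arc.

Yes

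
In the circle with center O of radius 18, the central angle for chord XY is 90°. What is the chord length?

Chord length = 2r sin(θ/2)
= 2 × 18 × sin(90°/2)
= 2 × 18 × sin(45°)
= 18*sqrt(2)

18*sqrt(2)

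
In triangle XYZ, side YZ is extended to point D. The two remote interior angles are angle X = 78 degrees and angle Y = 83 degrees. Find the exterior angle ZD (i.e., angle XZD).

The interior angle at Z is 180 - 78 - 83 = 19 degrees.
The exterior angle and interior angle at Z are supplementary:
Exterior angle = 180 - 19 = 161 degrees.

161 degrees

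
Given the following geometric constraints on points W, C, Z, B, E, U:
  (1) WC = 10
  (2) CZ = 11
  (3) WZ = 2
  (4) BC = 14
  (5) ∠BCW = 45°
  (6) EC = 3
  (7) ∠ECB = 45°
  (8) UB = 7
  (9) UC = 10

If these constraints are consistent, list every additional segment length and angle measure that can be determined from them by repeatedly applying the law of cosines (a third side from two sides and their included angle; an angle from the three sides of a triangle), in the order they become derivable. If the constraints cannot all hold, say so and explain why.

The constraints are consistent. Derivable facts, in order:
After 1 step:
- BE ≈ 12.07
- WB ≈ 9.9
- ∠BCU = 28.1°
- ∠BUC = 109.62°
- ∠CBU = 42.29°
- ∠CWZ = 115.15°
- ∠CZW = 55.38°
- ∠WCZ = 9.47°
After 2 steps:
- ∠BEC = 124.87°
- ∠BWC = 89.42°
- ∠CBE = 10.13°
- ∠CBW = 45.58°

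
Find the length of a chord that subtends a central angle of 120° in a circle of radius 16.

Drop a perpendicular from the center to the chord, bisecting both the chord and the central angle.
Each half-chord = r sin(θ/2) = 16 sin(60°).
The full chord = 2 × 16 × sin(60°) = 16*sqrt(3).

16*sqrt(3)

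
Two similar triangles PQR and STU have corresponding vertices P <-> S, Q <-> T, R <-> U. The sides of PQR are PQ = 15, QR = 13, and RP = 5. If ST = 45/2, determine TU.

Similar triangles have proportional sides. Setting up the proportion:
ST / PQ = TU / QR
45/2 / 15 = TU / 13
TU = 13 * 45/2 / 15 = 39/2.

39/2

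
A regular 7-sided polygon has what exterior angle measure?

Each exterior angle of a regular n-gon is 360 / n.
For n = 7: 360 / 7 = 360/7 degrees.

360/7 degrees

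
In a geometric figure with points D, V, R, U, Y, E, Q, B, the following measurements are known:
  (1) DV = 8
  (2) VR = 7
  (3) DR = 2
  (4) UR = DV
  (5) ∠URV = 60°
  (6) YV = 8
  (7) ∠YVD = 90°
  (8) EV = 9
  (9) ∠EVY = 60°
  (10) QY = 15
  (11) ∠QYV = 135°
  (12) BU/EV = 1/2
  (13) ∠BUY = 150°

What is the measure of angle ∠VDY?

Step 1: By the law of cosines on triangle DVY: DY² = 8² + 8² − 2·8·8·cos(90°) = 128, so DY = 8·√2.
Step 2: By the inverse law of cosines on triangle VDY: cos(∠VDY) = (8² + (8·√2)² − 8²) / (2·8·8·√2) = 128/181.02 = 0.7071, so ∠VDY = 45°.

Therefore, the measure of angle ∠VDY = 45°.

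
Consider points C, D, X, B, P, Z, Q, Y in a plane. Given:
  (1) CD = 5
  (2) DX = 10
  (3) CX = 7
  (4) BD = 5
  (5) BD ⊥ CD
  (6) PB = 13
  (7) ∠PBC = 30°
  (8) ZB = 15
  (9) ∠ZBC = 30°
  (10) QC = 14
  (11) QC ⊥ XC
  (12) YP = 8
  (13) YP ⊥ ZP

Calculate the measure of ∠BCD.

Step 1: By the law of cosines on triangle CDB: CB² = 5² + 5² − 2·5·5·cos(90°) = 50, so CB = 5·√2.
Step 2: By the inverse law of cosines on triangle BCD: cos(∠BCD) = ((5·√2)² + 5² − 5²) / (2·5·√2·5) = 50/70.71 = 0.7071, so ∠BCD = 45°.

Therefore, the measure of angle ∠BCD = 45°.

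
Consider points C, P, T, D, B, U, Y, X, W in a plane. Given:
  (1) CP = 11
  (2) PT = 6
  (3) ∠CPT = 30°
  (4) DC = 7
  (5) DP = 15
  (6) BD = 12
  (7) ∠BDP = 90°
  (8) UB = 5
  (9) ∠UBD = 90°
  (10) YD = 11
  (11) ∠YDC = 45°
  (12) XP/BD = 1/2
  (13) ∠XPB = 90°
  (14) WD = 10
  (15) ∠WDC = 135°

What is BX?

From the given relations: XP = 1/2·BD = 1/2·12 = 6.
Step 1: By the law of cosines on triangle BDP: BP² = 12² + 15² − 2·12·15·cos(90°) = 369, so BP = 3·√41.
Step 2: By the law of cosines on triangle BPX: BX² = (3·√41)² + 6² − 2·3·√41·6·cos(90°) = 405, so BX = 9·√5.

Therefore, the length of BX = 9·√5.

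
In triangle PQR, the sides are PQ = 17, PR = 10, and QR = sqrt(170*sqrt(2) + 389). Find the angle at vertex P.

When all three sides of a triangle are known, the law of cosines can be rearranged to find any angle.
cos(C) = (a² + b² - c²) / (2ab) gives cos(P) = -sqrt(2)/2.
Taking the inverse cosine: P = 135°.

135°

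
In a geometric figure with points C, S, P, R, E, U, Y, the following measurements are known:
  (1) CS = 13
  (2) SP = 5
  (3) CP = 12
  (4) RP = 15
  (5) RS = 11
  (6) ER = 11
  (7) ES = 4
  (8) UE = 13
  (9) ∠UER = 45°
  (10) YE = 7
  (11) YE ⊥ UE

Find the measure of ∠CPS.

Step 1: By the inverse law of cosines on triangle CPS: cos(∠CPS) = (12² + 5² − 13²) / (2·12·5) = 0/120 = 0, so ∠CPS = 90°.

Therefore, the measure of angle ∠CPS = 90°.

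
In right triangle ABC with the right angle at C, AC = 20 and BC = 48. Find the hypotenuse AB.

AB = sqrt(20^2 + 48^2) = sqrt(2704) = 52

52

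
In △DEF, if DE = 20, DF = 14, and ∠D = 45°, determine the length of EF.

When two sides and the included angle are known, the law of cosines gives the third side.
c^2 = a^2 + b^2 - 2ab cos(C) generalizes the Pythagorean theorem to non-right triangles.
Here: EF^2 = 400 + 196 - 560*(sqrt(2)/2) = 596 - 280*sqrt(2)
EF = 2*sqrt(149 - 70*sqrt(2))

2*sqrt(149 - 70*sqrt(2))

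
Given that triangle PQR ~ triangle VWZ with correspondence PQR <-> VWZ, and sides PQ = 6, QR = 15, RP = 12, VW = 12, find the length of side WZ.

Similar triangles have proportional sides. Setting up the proportion:
VW / PQ = WZ / QR
12 / 6 = WZ / 15
WZ = 15 * 12 / 6 = 30.

30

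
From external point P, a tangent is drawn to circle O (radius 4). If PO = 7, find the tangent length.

The tangent, radius, and line from the external point to the center form a right triangle.
The right angle is where the tangent meets the radius.
By the Pythagorean theorem: tangent² + 4² = 7²
tangent² = 49 - 16 = 33
tangent = sqrt(33)

sqrt(33)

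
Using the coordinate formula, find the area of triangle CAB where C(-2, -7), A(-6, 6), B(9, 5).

The Shoelace formula computes the area from vertex coordinates by summing cross products.
For vertices (-2,-7), (-6,6), (9,5):
Signed sum = -2*6 - -6*-7 + -6*5 - 9*6 + 9*-7 - -2*5
= -54 + -84 + -53 = -191
Area = (1/2)|-191| = 191/2.

191/2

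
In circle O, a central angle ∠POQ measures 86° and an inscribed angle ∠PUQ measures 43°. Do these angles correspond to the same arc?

By the inscribed angle theorem, if both angles subtend the same arc, the inscribed angle must be half the central angle.
Half of 86° = 43°, which equals the given inscribed angle of 43°.
Therefore, yes, they correspond to the same arc.

Yes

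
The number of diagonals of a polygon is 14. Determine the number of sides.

Using d = n(n - 3)/2, we solve 14 = n(n - 3)/2.
So n(n - 3) = 28.
Testing n = 7: 7 * 4 = 28 = 28. Correct.
The polygon has 7 sides.

7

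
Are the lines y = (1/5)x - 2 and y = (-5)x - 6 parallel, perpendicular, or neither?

Slope of line 1: m1 = 1/5
Slope of line 2: m2 = -5
m1 * m2 = -1, so perpendicular.

Perpendicular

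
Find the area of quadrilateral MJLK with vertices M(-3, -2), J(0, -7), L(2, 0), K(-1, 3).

Shoelace: sum of cross terms = 52, Area = (1/2)|52| = 26

26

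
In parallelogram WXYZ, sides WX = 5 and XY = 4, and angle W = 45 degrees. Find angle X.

Consecutive angles are supplementary: angle X = 180 - 45 = 135 degrees.

135 degrees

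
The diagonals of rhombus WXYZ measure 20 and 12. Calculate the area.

Area of a rhombus = (d1 * d2) / 2
Area = (20 * 12) / 2
Area = 240 / 2
Area = 120

120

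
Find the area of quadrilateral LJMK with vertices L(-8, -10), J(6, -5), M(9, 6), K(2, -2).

The Shoelace formula works by pairing each vertex with the next (cycling back to the first).
For each pair, compute x_i*y_(i+1) - x_(i+1)*y_i:
  (-8*-5 - 6*-10) = 100
  (6*6 - 9*-5) = 81
  (9*-2 - 2*6) = -30
  (2*-10 - -8*-2) = -36
Taking half the absolute value of the total: Area = (1/2)(115) = 115/2.

115/2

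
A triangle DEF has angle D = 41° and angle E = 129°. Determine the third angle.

Let angle F = x. Then 41 + 129 + x = 180.
x = 180 - 170 = 10 degrees.

10 degrees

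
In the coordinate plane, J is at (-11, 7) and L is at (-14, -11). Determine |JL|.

d = sqrt((-3)^2 + (-18)^2) = sqrt(333) = 3*sqrt(37)

3*sqrt(37)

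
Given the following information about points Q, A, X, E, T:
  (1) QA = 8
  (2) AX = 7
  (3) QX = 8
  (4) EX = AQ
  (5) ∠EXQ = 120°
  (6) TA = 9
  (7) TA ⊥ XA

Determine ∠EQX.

From the given relations: EX = AQ = 8.
Step 1: By the law of cosines on triangle QXE: QE² = 8² + 8² − 2·8·8·cos(120°) = 192, so QE = 8·√3.
Step 2: By the inverse law of cosines on triangle EQX: cos(∠EQX) = ((8·√3)² + 8² − 8²) / (2·8·√3·8) = 192/221.7 = 0.866, so ∠EQX = 30°.

Therefore, the measure of angle ∠EQX = 30°.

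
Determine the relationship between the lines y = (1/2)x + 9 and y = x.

Slope of line 1: m1 = 1/2
Slope of line 2: m2 = 1
m1 != m2 and m1*m2 = 1/2 != -1. Neither.

Neither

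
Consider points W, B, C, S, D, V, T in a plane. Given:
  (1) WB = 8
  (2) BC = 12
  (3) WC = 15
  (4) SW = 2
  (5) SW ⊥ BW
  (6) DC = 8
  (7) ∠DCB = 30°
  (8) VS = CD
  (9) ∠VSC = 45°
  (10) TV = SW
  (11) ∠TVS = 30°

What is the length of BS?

Step 1: By the law of cosines on triangle BWS: BS² = 8² + 2² − 2·8·2·cos(90°) = 68, so BS = 2·√17.

Therefore, the length of BS = 2·√17.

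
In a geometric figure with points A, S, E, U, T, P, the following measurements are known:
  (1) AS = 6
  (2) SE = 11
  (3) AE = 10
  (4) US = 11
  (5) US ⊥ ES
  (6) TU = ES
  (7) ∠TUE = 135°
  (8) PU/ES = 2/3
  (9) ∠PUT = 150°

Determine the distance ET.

From the given relations: TU = ES = 11.
Step 1: By the law of cosines on triangle USE: UE² = 11² + 11² − 2·11·11·cos(90°) = 242, so UE = 11·√2.
Step 2: By the law of cosines on triangle EUT: ET² = (11·√2)² + 11² − 2·11·√2·11·cos(135°) = 605, so ET = 11·√5.

Therefore, the length of ET = 11·√5.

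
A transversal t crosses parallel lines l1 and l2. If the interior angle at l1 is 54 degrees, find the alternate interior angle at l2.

Alternate interior angles formed by parallel lines and a transversal are equal.
The given angle is 54 degrees.
The alternate interior angle = 54 degrees.

54 degrees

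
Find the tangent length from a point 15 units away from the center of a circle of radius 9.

The tangent, radius, and line from the external point to the center form a right triangle.
The right angle is where the tangent meets the radius.
By the Pythagorean theorem: tangent² + 9² = 15²
tangent² = 225 - 81 = 144
tangent = 12

12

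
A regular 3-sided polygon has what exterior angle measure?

Each exterior angle of a regular n-gon is 360 / n.
For n = 3: 360 / 3 = 120 degrees.

120 degrees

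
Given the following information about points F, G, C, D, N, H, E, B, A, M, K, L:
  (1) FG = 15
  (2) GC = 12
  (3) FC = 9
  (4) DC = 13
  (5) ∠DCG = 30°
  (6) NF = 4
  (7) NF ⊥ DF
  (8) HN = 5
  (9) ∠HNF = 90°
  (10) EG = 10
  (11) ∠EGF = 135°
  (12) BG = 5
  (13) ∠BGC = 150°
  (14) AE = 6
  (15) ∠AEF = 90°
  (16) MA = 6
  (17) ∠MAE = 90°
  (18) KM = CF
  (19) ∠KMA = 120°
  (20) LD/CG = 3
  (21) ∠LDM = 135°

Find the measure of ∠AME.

Step 1: By the law of cosines on triangle MAE: ME² = 6² + 6² − 2·6·6·cos(90°) = 72, so ME = 6·√2.
Step 2: By the inverse law of cosines on triangle AME: cos(∠AME) = (6² + (6·√2)² − 6²) / (2·6·6·√2) = 72/101.82 = 0.7071, so ∠AME = 45°.

Therefore, the measure of angle ∠AME = 45°.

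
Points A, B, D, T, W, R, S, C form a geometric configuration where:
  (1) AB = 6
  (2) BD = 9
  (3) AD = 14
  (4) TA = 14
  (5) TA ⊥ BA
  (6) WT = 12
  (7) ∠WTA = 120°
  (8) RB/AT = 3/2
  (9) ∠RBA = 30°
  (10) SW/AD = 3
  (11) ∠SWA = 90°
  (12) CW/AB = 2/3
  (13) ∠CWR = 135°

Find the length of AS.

From the given relations: SW = 3·AD = 3·14 = 42.
Step 1: By the law of cosines on triangle ATW: AW² = 14² + 12² − 2·14·12·cos(120°) = 508, so AW = 2·√127.
Step 2: By the law of cosines on triangle AWS: AS² = (2·√127)² + 42² − 2·2·√127·42·cos(90°) = 2272, so AS = 4·√142.

Therefore, the length of AS = 4·√142.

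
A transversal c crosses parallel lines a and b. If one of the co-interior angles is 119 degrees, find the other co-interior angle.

Co-interior angles (same-side interior) formed by parallel lines and a transversal are supplementary (sum to 180 degrees).
The given angle is 119 degrees.
The co-interior angle = 180 - 119 = 61 degrees.

61 degrees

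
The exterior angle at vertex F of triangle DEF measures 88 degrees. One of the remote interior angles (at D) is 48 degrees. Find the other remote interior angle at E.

The exterior angle theorem states that an exterior angle equals the sum of the two non-adjacent interior angles.
So 88 = 48 + angle E, which gives angle E = 88 - 48 = 40 degrees.

40 degrees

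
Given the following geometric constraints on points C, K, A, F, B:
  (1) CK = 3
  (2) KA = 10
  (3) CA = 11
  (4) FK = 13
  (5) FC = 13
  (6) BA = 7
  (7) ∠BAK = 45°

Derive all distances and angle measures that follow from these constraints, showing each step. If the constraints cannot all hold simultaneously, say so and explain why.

The constraints are consistent.

Step 1: From KA = 10, AB = 7, and ∠KAB = 45°, by the law of cosines:
  KB² = KA² + AB² - 2·KA·AB·cos(45°) = 100 + 49 - 98.99 = 50.01
  KB ≈ 7.07

Step 2: From CA = 11, CK = 3, AK = 10, by the inverse law of cosines:
  cos(∠ACK) = (CA² + CK² - AK²) / (2·CA·CK)
  ∠ACK = 62.96°

Step 3: From CF = 13, CK = 3, FK = 13, by the inverse law of cosines:
  cos(∠FCK) = (CF² + CK² - FK²) / (2·CF·CK)
  ∠FCK = 83.37°

Step 4: From KA = 10, KC = 3, AC = 11, by the inverse law of cosines:
  cos(∠AKC) = (KA² + KC² - AC²) / (2·KA·KC)
  ∠AKC = 101.54°

Step 5: From KC = 3, KF = 13, CF = 13, by the inverse law of cosines:
  cos(∠CKF) = (KC² + KF² - CF²) / (2·KC·KF)
  ∠CKF = 83.37°

Step 6: From AC = 11, AK = 10, CK = 3, by the inverse law of cosines:
  cos(∠CAK) = (AC² + AK² - CK²) / (2·AC·AK)
  ∠CAK = 15.5°

Step 7: From FC = 13, FK = 13, CK = 3, by the inverse law of cosines:
  cos(∠CFK) = (FC² + FK² - CK²) / (2·FC·FK)
  ∠CFK = 13.25°

Step 8: From KA = 10, KB = 7.07, AB = 7, by the inverse law of cosines:
  cos(∠AKB) = (KA² + KB² - AB²) / (2·KA·KB)
  ∠AKB = 44.42°

Step 9: From BA = 7, BK = 7.07, AK = 10, by the inverse law of cosines:
  cos(∠ABK) = (BA² + BK² - AK²) / (2·BA·BK)
  ∠ABK = 90.58°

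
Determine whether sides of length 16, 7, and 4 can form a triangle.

Check the triangle inequality: 7 + 4 = 11 ≤ 16.
Since the sum of two sides does not exceed the third, no triangle can be formed.

No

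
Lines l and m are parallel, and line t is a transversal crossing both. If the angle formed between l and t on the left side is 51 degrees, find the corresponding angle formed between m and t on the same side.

Corresponding angles formed by parallel lines and a transversal are equal.
The given angle is 51 degrees.
The corresponding angle = 51 degrees.

51 degrees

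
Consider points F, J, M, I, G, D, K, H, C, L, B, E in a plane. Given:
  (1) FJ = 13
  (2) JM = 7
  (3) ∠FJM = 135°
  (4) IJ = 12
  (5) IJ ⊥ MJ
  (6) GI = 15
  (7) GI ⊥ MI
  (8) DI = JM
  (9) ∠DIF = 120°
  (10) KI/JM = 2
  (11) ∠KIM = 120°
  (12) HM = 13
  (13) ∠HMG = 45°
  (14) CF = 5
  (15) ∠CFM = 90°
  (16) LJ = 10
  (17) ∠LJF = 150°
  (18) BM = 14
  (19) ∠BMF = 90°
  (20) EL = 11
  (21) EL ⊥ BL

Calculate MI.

Step 1: By the law of cosines on triangle MJI: MI² = 7² + 12² − 2·7·12·cos(90°) = 193, so MI = √193.

Therefore, the length of MI = √193.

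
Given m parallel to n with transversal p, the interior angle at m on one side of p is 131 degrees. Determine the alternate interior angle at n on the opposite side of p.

Alternate interior angles lie on opposite sides of the transversal, between the parallel lines.
By the alternate interior angle theorem, they are equal: 131 degrees.

131 degrees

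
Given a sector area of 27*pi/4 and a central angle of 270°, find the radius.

The sector covers 270°/360° = 3/4 of the full circle.
Full circle area = 27*pi/4 / 3/4 = 9*pi.
Since full area = πr², we get r² = 9*pi/π = 9, so r = 3.

3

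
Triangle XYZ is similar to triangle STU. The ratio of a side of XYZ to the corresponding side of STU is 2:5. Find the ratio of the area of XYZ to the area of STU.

The ratio of areas of similar triangles equals the square of the side ratio.
Side ratio = 2:5
Area ratio = (2/5)^2 = 4/25 = 4:25

4:25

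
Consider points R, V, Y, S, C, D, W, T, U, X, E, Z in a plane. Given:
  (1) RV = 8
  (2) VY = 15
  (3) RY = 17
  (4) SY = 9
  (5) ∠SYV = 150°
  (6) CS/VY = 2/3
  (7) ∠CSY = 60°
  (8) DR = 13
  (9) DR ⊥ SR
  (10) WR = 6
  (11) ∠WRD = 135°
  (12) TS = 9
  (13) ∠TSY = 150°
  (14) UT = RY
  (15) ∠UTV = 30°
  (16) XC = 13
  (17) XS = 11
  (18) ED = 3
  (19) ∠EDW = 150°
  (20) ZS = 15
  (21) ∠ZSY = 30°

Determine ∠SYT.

Step 1: By the law of cosines on triangle YST: YT² = 9² + 9² − 2·9·9·cos(150°) = 302.3, so YT ≈ 17.39.
Step 2: By the inverse law of cosines on triangle SYT: cos(∠SYT) = (9² + 17.39² − 9²) / (2·9·17.39) = 302.3/312.96 = 0.9659, so ∠SYT = 15°.

Therefore, the measure of angle ∠SYT = 15°.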